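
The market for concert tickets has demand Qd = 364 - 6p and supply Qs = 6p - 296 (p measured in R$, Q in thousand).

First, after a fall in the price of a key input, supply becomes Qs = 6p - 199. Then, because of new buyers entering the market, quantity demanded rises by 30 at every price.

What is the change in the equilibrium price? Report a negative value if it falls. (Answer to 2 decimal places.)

-5.58

Solve the original market: 364 - 6p = 6p - 296, hence p = 55 and Q = 34.
The new curves are Qd = 394 - 6p (demand) and Qs = 6p - 199 (supply).
Setting them equal: 394 - 6p = 6p - 199 → 593 = 12p, so p = 593/12 ≈ 49.4167 and Q = 97.5.
Δp = 49.4167 − 55 = -5.58.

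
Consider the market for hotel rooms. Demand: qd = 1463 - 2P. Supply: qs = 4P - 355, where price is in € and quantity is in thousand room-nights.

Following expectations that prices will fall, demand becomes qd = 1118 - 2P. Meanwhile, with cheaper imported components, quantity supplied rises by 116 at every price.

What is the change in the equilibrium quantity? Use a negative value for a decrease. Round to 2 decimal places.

Initially, 1463 - 2P = 4P - 355, so 1818 = 6P and P = 303, q = 857.
The new curves are qd = 1118 - 2P (demand) and qs = 4P - 239 (supply).
Equate the new curves: 1118 - 2P = 4P - 239, giving 1357 = 6P, P = 1357/6 ≈ 226.1667, q = 1997/3 ≈ 665.6667.
Δq = 665.6667 − 857 = -191.33.

-191.33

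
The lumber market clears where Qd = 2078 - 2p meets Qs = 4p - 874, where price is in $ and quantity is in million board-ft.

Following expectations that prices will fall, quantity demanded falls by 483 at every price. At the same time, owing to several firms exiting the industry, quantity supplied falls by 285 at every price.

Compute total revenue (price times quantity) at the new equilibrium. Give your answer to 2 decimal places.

310743.00

Before the shock: 2078 - 2p = 4p - 874 ⇒ 2952 = 6p ⇒ p = 492, Q = 1094.
The shock moves the curves to Qd = 1595 - 2p and Qs = 4p - 1159.
New equilibrium: 1595 - 2p = 4p - 1159 ⇒ 2754 = 6p ⇒ p = 459, Q = 677.
New expenditure = 459 × 677 = 310743.00.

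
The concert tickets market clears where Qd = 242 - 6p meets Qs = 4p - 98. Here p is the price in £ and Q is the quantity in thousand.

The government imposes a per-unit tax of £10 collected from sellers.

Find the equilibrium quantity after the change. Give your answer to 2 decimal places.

14.00

Original equilibrium: 242 - 6p = 4p - 98 gives 340 = 10p, so p = 34 and Q = 38.
Since sellers keep the price net of the tax, the effective supply curve becomes Qs = 4p - 138.
Setting them equal: 242 - 6p = 4p - 138 → 380 = 10p, so p = 38 and Q = 14.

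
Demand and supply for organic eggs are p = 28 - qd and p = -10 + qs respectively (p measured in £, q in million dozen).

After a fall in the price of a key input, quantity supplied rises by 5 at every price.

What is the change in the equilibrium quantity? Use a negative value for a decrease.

Initially, 28 - p = p + 10, so 18 = 2p and p = 9, q = 19.
After the shift, demand is qd = 28 - p and supply is qs = p + 15.
Clearing the new market: 28 - p = p + 15, so p = 6.5 and q = 21.5.
Δq = 21.5 − 19 = +2.5.

+2.5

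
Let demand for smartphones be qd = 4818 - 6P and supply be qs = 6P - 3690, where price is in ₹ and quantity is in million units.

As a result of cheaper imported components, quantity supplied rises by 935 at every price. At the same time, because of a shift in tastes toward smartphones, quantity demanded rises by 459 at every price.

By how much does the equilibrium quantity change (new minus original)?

Before the shock: 4818 - 6P = 6P - 3690 ⇒ 8508 = 12P ⇒ P = 709, q = 564.
After the shift, demand is qd = 5277 - 6P and supply is qs = 6P - 2755.
Setting them equal: 5277 - 6P = 6P - 2755 → 8032 = 12P, so P = 2008/3 ≈ 669.3333 and q = 1261.
Δq = 1261 − 564 = +697.

+697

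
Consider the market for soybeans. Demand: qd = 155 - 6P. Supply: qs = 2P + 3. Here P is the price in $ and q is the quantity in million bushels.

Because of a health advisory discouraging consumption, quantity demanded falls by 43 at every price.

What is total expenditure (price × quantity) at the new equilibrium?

412.15625

Original equilibrium: 155 - 6P = 2P + 3 gives 152 = 8P, so P = 19 and q = 41.
The shock moves the curves to qd = 112 - 6P and qs = 2P + 3.
New equilibrium: 112 - 6P = 2P + 3 ⇒ 109 = 8P ⇒ P = 13.625, q = 30.25.
New expenditure = 13.625 × 30.25 = 412.15625.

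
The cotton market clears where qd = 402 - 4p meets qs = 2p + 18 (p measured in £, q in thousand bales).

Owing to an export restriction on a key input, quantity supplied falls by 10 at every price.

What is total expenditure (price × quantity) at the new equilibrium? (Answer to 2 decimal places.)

9149.56

Solve the original market: 402 - 4p = 2p + 18, hence p = 64 and q = 146.
After the shift, demand is qd = 402 - 4p and supply is qs = 2p + 8.
Setting them equal: 402 - 4p = 2p + 8 → 394 = 6p, so p = 197/3 ≈ 65.6667 and q = 418/3 ≈ 139.3333.
New expenditure = 65.6667 × 139.3333 = 9149.56.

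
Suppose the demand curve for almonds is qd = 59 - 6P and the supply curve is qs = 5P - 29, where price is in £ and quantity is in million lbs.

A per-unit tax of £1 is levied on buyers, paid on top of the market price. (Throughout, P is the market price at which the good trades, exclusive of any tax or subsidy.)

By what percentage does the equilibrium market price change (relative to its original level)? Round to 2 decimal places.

Original equilibrium: 59 - 6P = 5P - 29 gives 88 = 11P, so P = 8 and q = 11.
Since buyers pay the price plus the tax, the effective demand curve becomes qd = 53 - 6P.
Setting them equal: 53 - 6P = 5P - 29 → 82 = 11P, so P = 82/11 ≈ 7.4545 and q = 91/11 ≈ 8.2727.
%ΔP = (7.4545 − 8) / 8 × 100 = -6.82%.

-6.82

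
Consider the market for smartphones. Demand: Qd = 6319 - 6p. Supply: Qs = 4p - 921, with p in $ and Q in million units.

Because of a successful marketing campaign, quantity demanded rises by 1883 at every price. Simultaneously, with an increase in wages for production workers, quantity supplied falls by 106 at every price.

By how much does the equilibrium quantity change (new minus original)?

+689.6

Before the shock: 6319 - 6p = 4p - 921 ⇒ 7240 = 10p ⇒ p = 724, Q = 1975.
The shock moves the curves to Qd = 8202 - 6p and Qs = 4p - 1027.
Equate the new curves: 8202 - 6p = 4p - 1027, giving 9229 = 10p, p = 922.9, Q = 2664.6.
ΔQ = 2664.6 − 1975 = +689.6.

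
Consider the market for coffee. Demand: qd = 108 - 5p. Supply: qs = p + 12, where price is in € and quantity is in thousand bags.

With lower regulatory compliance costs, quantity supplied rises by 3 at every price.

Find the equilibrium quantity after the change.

Solve the original market: 108 - 5p = p + 12, hence p = 16 and q = 28.
After the shift, demand is qd = 108 - 5p and supply is qs = p + 15.
Equate the new curves: 108 - 5p = p + 15, giving 93 = 6p, p = 15.5, q = 30.5.

30.5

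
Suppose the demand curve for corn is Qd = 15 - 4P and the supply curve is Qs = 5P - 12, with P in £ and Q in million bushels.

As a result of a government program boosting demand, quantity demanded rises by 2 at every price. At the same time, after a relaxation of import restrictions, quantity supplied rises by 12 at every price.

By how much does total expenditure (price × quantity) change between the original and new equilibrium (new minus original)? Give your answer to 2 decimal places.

Before the shock: 15 - 4P = 5P - 12 ⇒ 27 = 9P ⇒ P = 3, Q = 3.
The shock moves the curves to Qd = 17 - 4P and Qs = 5P.
Equate the new curves: 17 - 4P = 5P, giving 17 = 9P, P = 17/9 ≈ 1.8889, Q = 85/9 ≈ 9.4444.
Expenditure moves from 3×3 = 9 to 1.8889×9.4444 = 17.8395; change = +8.84.

+8.84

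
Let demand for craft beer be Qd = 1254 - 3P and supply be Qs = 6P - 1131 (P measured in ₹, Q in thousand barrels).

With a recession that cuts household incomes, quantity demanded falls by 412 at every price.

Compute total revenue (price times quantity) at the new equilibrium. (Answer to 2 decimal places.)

40409.96

Original equilibrium: 1254 - 3P = 6P - 1131 gives 2385 = 9P, so P = 265 and Q = 459.
The shock moves the curves to Qd = 842 - 3P and Qs = 6P - 1131.
Equate the new curves: 842 - 3P = 6P - 1131, giving 1973 = 9P, P = 1973/9 ≈ 219.2222, Q = 553/3 ≈ 184.3333.
New expenditure = 219.2222 × 184.3333 = 40409.96.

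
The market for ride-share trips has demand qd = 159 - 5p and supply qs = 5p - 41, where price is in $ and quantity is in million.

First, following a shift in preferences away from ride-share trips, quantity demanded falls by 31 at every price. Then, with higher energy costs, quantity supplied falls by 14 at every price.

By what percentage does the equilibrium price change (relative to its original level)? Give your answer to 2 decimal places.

-8.50

Original equilibrium: 159 - 5p = 5p - 41 gives 200 = 10p, so p = 20 and q = 59.
The shock moves the curves to qd = 128 - 5p and qs = 5p - 55.
Clearing the new market: 128 - 5p = 5p - 55, so p = 18.3 and q = 36.5.
%Δp = (18.3 − 20) / 20 × 100 = -8.50%.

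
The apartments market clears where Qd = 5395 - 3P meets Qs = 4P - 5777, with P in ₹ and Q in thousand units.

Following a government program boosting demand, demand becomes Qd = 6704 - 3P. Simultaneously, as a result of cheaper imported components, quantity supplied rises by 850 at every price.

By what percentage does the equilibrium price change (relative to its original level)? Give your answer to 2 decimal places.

+4.11

Solve the original market: 5395 - 3P = 4P - 5777, hence P = 1596 and Q = 607.
With the change applied: demand Qd = 6704 - 3P, supply Qs = 4P - 4927.
New equilibrium: 6704 - 3P = 4P - 4927 ⇒ 11631 = 7P ⇒ P = 11631/7 ≈ 1661.5714, Q = 12035/7 ≈ 1719.2857.
%ΔP = (1661.5714 − 1596) / 1596 × 100 = +4.11%.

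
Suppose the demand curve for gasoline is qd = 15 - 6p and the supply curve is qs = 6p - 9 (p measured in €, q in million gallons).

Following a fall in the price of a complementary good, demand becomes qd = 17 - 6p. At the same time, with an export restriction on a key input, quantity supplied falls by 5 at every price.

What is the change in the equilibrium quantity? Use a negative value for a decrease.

Solve the original market: 15 - 6p = 6p - 9, hence p = 2 and q = 3.
With the change applied: demand qd = 17 - 6p, supply qs = 6p - 14.
Equate the new curves: 17 - 6p = 6p - 14, giving 31 = 12p, p = 31/12 ≈ 2.5833, q = 1.5.
Δq = 1.5 − 3 = -1.5.

-1.5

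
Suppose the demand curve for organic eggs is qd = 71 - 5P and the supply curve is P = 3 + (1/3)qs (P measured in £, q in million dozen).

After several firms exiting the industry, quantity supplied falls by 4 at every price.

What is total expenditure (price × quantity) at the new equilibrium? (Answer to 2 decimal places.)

194.25

Solve the original market: 71 - 5P = 3P - 9, hence P = 10 and q = 21.
With the change applied: demand qd = 71 - 5P, supply qs = 3P - 13.
Equate the new curves: 71 - 5P = 3P - 13, giving 84 = 8P, P = 10.5, q = 18.5.
New expenditure = 10.5 × 18.5 = 194.25.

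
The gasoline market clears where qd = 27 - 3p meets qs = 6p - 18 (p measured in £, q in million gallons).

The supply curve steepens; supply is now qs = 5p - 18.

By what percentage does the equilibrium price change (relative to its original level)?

+12.5

Initially, 27 - 3p = 6p - 18, so 45 = 9p and p = 5, q = 12.
The shock moves the curves to qd = 27 - 3p and qs = 5p - 18.
Equate the new curves: 27 - 3p = 5p - 18, giving 45 = 8p, p = 5.625, q = 10.125.
%Δp = (5.625 − 5) / 5 × 100 = +12.5%.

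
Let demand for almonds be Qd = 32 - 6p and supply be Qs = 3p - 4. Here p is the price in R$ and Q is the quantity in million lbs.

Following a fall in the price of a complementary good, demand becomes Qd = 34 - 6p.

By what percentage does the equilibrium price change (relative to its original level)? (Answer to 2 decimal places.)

Solve the original market: 32 - 6p = 3p - 4, hence p = 4 and Q = 8.
After the shift, demand is Qd = 34 - 6p and supply is Qs = 3p - 4.
Setting them equal: 34 - 6p = 3p - 4 → 38 = 9p, so p = 38/9 ≈ 4.2222 and Q = 26/3 ≈ 8.6667.
%Δp = (4.2222 − 4) / 4 × 100 = +5.56%.

+5.56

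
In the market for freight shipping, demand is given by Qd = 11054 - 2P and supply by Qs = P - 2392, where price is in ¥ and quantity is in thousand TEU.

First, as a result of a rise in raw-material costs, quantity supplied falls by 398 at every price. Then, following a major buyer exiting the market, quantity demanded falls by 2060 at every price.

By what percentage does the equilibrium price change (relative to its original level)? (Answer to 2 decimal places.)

-12.36

Before the shock: 11054 - 2P = P - 2392 ⇒ 13446 = 3P ⇒ P = 4482, Q = 2090.
The new curves are Qd = 8994 - 2P (demand) and Qs = P - 2790 (supply).
Equate the new curves: 8994 - 2P = P - 2790, giving 11784 = 3P, P = 3928, Q = 1138.
%ΔP = (3928 − 4482) / 4482 × 100 = -12.36%.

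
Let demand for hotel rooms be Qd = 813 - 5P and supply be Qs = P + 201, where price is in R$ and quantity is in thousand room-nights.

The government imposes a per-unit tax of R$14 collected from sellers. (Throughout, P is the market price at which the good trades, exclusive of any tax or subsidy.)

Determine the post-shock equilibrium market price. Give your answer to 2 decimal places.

104.33

Solve the original market: 813 - 5P = P + 201, hence P = 102 and Q = 303.
Since sellers keep the price net of the tax, the effective supply curve becomes Qs = P + 187.
Equate the new curves: 813 - 5P = P + 187, giving 626 = 6P, P = 313/3 ≈ 104.3333, Q = 874/3 ≈ 291.3333.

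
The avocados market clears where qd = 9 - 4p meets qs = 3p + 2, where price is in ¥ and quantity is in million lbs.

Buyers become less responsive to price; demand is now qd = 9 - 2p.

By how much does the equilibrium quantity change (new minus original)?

+1.2

Original equilibrium: 9 - 4p = 3p + 2 gives 7 = 7p, so p = 1 and q = 5.
The new curves are qd = 9 - 2p (demand) and qs = 3p + 2 (supply).
New equilibrium: 9 - 2p = 3p + 2 ⇒ 7 = 5p ⇒ p = 1.4, q = 6.2.
Δq = 6.2 − 5 = +1.2.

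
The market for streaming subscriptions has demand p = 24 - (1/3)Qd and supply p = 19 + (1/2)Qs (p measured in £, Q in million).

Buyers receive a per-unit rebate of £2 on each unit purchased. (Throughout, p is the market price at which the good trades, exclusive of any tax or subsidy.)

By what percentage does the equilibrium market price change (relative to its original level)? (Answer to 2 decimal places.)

Before the shock: 72 - 3p = 2p - 38 ⇒ 110 = 5p ⇒ p = 22, Q = 6.
Since buyers' out-of-pocket price is the market price minus the rebate, the effective demand curve becomes Qd = 78 - 3p.
Setting them equal: 78 - 3p = 2p - 38 → 116 = 5p, so p = 23.2 and Q = 8.4.
%Δp = (23.2 − 22) / 22 × 100 = +5.45%.

+5.45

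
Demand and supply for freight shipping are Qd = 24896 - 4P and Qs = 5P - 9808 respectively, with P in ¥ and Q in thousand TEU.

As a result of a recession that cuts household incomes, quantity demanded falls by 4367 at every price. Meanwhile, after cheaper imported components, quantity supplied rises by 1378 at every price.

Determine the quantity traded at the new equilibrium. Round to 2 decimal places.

Original equilibrium: 24896 - 4P = 5P - 9808 gives 34704 = 9P, so P = 3856 and Q = 9472.
The shock moves the curves to Qd = 20529 - 4P and Qs = 5P - 8430.
Equate the new curves: 20529 - 4P = 5P - 8430, giving 28959 = 9P, P = 9653/3 ≈ 3217.6667, Q = 22975/3 ≈ 7658.3333.

7658.33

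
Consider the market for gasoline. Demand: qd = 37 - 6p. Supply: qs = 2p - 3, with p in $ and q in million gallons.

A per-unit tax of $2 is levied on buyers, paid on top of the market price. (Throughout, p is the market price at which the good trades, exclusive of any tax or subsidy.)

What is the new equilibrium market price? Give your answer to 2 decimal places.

3.50

Original equilibrium: 37 - 6p = 2p - 3 gives 40 = 8p, so p = 5 and q = 7.
Since buyers pay the price plus the tax, the effective demand curve becomes qd = 25 - 6p.
Setting them equal: 25 - 6p = 2p - 3 → 28 = 8p, so p = 3.5 and q = 4.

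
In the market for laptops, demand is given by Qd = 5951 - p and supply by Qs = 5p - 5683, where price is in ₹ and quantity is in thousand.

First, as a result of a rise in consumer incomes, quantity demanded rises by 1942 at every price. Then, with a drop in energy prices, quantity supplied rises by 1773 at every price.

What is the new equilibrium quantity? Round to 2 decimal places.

Original equilibrium: 5951 - p = 5p - 5683 gives 11634 = 6p, so p = 1939 and Q = 4012.
The new curves are Qd = 7893 - p (demand) and Qs = 5p - 3910 (supply).
Equate the new curves: 7893 - p = 5p - 3910, giving 11803 = 6p, p = 11803/6 ≈ 1967.1667, Q = 35555/6 ≈ 5925.8333.

5925.83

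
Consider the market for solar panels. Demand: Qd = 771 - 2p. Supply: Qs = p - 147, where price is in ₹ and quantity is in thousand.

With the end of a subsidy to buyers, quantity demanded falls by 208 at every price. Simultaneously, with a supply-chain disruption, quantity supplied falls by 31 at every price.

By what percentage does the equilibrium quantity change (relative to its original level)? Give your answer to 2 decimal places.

-56.60

Original equilibrium: 771 - 2p = p - 147 gives 918 = 3p, so p = 306 and Q = 159.
The new curves are Qd = 563 - 2p (demand) and Qs = p - 178 (supply).
Setting them equal: 563 - 2p = p - 178 → 741 = 3p, so p = 247 and Q = 69.
%ΔQ = (69 − 159) / 159 × 100 = -56.60%.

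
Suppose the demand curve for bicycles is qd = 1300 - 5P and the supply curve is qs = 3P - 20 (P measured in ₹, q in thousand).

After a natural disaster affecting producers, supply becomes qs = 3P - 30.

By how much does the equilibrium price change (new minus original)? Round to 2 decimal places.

+1.25

Before the shock: 1300 - 5P = 3P - 20 ⇒ 1320 = 8P ⇒ P = 165, q = 475.
The new curves are qd = 1300 - 5P (demand) and qs = 3P - 30 (supply).
Equate the new curves: 1300 - 5P = 3P - 30, giving 1330 = 8P, P = 166.25, q = 468.75.
ΔP = 166.25 − 165 = +1.25.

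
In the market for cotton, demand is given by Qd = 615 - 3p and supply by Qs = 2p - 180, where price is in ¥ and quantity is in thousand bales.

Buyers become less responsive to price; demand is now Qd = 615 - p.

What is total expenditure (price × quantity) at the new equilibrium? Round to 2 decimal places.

92750.00

Original equilibrium: 615 - 3p = 2p - 180 gives 795 = 5p, so p = 159 and Q = 138.
The shock moves the curves to Qd = 615 - p and Qs = 2p - 180.
Clearing the new market: 615 - p = 2p - 180, so p = 265 and Q = 350.
New expenditure = 265 × 350 = 92750.00.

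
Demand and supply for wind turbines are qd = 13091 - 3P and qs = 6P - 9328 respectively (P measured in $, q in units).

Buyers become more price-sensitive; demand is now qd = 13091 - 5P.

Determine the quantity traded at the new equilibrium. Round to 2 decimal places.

Original equilibrium: 13091 - 3P = 6P - 9328 gives 22419 = 9P, so P = 2491 and q = 5618.
After the shift, demand is qd = 13091 - 5P and supply is qs = 6P - 9328.
Clearing the new market: 13091 - 5P = 6P - 9328, so P = 22419/11 ≈ 2038.0909 and q = 31906/11 ≈ 2900.5455.

2900.55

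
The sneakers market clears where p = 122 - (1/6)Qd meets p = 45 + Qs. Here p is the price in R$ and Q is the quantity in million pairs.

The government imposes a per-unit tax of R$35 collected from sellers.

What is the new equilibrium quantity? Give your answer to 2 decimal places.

36.00

Original equilibrium: 732 - 6p = p - 45 gives 777 = 7p, so p = 111 and Q = 66.
Since sellers keep the price net of the tax, the effective supply curve becomes Qs = p - 80.
Setting them equal: 732 - 6p = p - 80 → 812 = 7p, so p = 116 and Q = 36.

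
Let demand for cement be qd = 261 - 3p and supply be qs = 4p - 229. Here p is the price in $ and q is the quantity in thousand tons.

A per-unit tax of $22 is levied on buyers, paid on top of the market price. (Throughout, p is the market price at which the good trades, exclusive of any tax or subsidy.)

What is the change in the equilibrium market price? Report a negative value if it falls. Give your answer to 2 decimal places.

-9.43

Initially, 261 - 3p = 4p - 229, so 490 = 7p and p = 70, q = 51.
Since buyers pay the price plus the tax, the effective demand curve becomes qd = 195 - 3p.
New equilibrium: 195 - 3p = 4p - 229 ⇒ 424 = 7p ⇒ p = 424/7 ≈ 60.5714, q = 93/7 ≈ 13.2857.
Δp = 60.5714 − 70 = -9.43.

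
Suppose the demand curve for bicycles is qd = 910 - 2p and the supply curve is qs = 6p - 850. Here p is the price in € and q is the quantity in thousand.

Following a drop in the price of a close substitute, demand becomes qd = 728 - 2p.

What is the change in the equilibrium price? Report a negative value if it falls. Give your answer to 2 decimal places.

-22.75

Original equilibrium: 910 - 2p = 6p - 850 gives 1760 = 8p, so p = 220 and q = 470.
The shock moves the curves to qd = 728 - 2p and qs = 6p - 850.
Clearing the new market: 728 - 2p = 6p - 850, so p = 197.25 and q = 333.5.
Δp = 197.25 − 220 = -22.75.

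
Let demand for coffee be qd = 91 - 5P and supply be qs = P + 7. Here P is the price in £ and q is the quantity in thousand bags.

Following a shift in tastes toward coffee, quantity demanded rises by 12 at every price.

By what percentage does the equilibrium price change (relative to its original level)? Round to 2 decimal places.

Initially, 91 - 5P = P + 7, so 84 = 6P and P = 14, q = 21.
With the change applied: demand qd = 103 - 5P, supply qs = P + 7.
Clearing the new market: 103 - 5P = P + 7, so P = 16 and q = 23.
%ΔP = (16 − 14) / 14 × 100 = +14.29%.

+14.29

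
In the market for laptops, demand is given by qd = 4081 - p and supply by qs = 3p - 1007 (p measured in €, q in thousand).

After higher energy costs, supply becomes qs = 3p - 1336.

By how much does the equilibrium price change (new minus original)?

Original equilibrium: 4081 - p = 3p - 1007 gives 5088 = 4p, so p = 1272 and q = 2809.
The new curves are qd = 4081 - p (demand) and qs = 3p - 1336 (supply).
Clearing the new market: 4081 - p = 3p - 1336, so p = 1354.25 and q = 2726.75.
Δp = 1354.25 − 1272 = +82.25.

+82.25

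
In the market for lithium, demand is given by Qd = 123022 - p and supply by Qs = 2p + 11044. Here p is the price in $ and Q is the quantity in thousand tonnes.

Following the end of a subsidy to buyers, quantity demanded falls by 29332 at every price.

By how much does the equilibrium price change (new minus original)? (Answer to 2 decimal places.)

-9777.33

Solve the original market: 123022 - p = 2p + 11044, hence p = 37326 and Q = 85696.
The shock moves the curves to Qd = 93690 - p and Qs = 2p + 11044.
Setting them equal: 93690 - p = 2p + 11044 → 82646 = 3p, so p = 82646/3 ≈ 27548.6667 and Q = 198424/3 ≈ 66141.3333.
Δp = 27548.6667 − 37326 = -9777.33.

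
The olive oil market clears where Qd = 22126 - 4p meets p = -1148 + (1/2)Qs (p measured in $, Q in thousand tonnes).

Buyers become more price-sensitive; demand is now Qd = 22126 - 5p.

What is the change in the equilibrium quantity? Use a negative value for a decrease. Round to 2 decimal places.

-944.29

Before the shock: 22126 - 4p = 2p + 2296 ⇒ 19830 = 6p ⇒ p = 3305, Q = 8906.
The new curves are Qd = 22126 - 5p (demand) and Qs = 2p + 2296 (supply).
Equate the new curves: 22126 - 5p = 2p + 2296, giving 19830 = 7p, p = 19830/7 ≈ 2832.8571, Q = 55732/7 ≈ 7961.7143.
ΔQ = 7961.7143 − 8906 = -944.29.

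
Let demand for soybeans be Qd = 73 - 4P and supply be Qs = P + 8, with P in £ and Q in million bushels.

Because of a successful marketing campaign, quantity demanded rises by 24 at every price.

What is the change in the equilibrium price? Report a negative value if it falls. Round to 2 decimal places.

Before the shock: 73 - 4P = P + 8 ⇒ 65 = 5P ⇒ P = 13, Q = 21.
The new curves are Qd = 97 - 4P (demand) and Qs = P + 8 (supply).
Clearing the new market: 97 - 4P = P + 8, so P = 17.8 and Q = 25.8.
ΔP = 17.8 − 13 = +4.80.

+4.80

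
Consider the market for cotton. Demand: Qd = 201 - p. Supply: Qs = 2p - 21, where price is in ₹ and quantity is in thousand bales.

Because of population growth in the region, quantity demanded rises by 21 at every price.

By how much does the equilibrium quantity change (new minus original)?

+14

Solve the original market: 201 - p = 2p - 21, hence p = 74 and Q = 127.
The new curves are Qd = 222 - p (demand) and Qs = 2p - 21 (supply).
Setting them equal: 222 - p = 2p - 21 → 243 = 3p, so p = 81 and Q = 141.
ΔQ = 141 − 127 = +14.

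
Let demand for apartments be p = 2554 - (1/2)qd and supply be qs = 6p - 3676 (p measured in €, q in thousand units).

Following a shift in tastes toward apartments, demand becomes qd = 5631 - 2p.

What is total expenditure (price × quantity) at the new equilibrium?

3844081.84375

Before the shock: 5108 - 2p = 6p - 3676 ⇒ 8784 = 8p ⇒ p = 1098, q = 2912.
With the change applied: demand qd = 5631 - 2p, supply qs = 6p - 3676.
New equilibrium: 5631 - 2p = 6p - 3676 ⇒ 9307 = 8p ⇒ p = 1163.375, q = 3304.25.
New expenditure = 1163.375 × 3304.25 = 3844081.84375.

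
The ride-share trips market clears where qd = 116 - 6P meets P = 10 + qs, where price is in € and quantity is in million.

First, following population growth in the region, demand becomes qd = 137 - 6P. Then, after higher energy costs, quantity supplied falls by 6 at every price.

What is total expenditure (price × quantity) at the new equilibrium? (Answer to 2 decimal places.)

Solve the original market: 116 - 6P = P - 10, hence P = 18 and q = 8.
After the shift, demand is qd = 137 - 6P and supply is qs = P - 16.
Setting them equal: 137 - 6P = P - 16 → 153 = 7P, so P = 153/7 ≈ 21.8571 and q = 41/7 ≈ 5.8571.
New expenditure = 21.8571 × 5.8571 = 128.02.

128.02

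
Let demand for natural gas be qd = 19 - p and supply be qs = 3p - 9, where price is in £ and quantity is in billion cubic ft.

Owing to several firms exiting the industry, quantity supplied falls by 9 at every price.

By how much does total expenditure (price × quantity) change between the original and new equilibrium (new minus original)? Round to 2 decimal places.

Initially, 19 - p = 3p - 9, so 28 = 4p and p = 7, q = 12.
The new curves are qd = 19 - p (demand) and qs = 3p - 18 (supply).
Clearing the new market: 19 - p = 3p - 18, so p = 9.25 and q = 9.75.
Expenditure moves from 7×12 = 84 to 9.25×9.75 = 90.1875; change = +6.19.

+6.19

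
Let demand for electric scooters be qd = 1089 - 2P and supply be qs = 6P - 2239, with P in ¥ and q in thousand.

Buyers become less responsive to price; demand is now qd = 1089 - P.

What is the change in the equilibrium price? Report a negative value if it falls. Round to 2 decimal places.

Initially, 1089 - 2P = 6P - 2239, so 3328 = 8P and P = 416, q = 257.
With the change applied: demand qd = 1089 - P, supply qs = 6P - 2239.
Clearing the new market: 1089 - P = 6P - 2239, so P = 3328/7 ≈ 475.4286 and q = 4295/7 ≈ 613.5714.
ΔP = 475.4286 − 416 = +59.43.

+59.43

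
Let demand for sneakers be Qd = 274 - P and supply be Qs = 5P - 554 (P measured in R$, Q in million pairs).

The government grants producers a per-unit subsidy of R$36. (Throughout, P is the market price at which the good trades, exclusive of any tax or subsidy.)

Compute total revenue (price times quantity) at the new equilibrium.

17928

Initially, 274 - P = 5P - 554, so 828 = 6P and P = 138, Q = 136.
Since sellers receive the price plus the subsidy, the effective supply curve becomes Qs = 5P - 374.
New equilibrium: 274 - P = 5P - 374 ⇒ 648 = 6P ⇒ P = 108, Q = 166.
New expenditure = 108 × 166 = 17928.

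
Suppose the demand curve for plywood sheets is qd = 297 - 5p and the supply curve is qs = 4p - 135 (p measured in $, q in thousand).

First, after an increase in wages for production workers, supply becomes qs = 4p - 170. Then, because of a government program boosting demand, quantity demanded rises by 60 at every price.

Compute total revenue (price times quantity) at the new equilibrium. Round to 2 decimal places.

3760.57

Solve the original market: 297 - 5p = 4p - 135, hence p = 48 and q = 57.
The new curves are qd = 357 - 5p (demand) and qs = 4p - 170 (supply).
New equilibrium: 357 - 5p = 4p - 170 ⇒ 527 = 9p ⇒ p = 527/9 ≈ 58.5556, q = 578/9 ≈ 64.2222.
New expenditure = 58.5556 × 64.2222 = 3760.57.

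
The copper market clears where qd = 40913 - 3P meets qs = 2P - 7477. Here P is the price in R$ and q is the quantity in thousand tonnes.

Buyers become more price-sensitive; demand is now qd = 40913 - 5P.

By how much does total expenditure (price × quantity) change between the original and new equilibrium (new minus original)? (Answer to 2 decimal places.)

-71077207.10

Original equilibrium: 40913 - 3P = 2P - 7477 gives 48390 = 5P, so P = 9678 and q = 11879.
After the shift, demand is qd = 40913 - 5P and supply is qs = 2P - 7477.
Clearing the new market: 40913 - 5P = 2P - 7477, so P = 48390/7 ≈ 6912.8571 and q = 44441/7 ≈ 6348.7143.
Expenditure moves from 9678×11879 = 114964962 to 6912.8571×6348.7143 = 43887754.8980; change = -71077207.10.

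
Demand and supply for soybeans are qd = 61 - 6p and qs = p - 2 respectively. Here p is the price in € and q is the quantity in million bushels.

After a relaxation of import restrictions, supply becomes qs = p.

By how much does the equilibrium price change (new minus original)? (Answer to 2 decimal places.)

Original equilibrium: 61 - 6p = p - 2 gives 63 = 7p, so p = 9 and q = 7.
After the shift, demand is qd = 61 - 6p and supply is qs = p.
Setting them equal: 61 - 6p = p → 61 = 7p, so p = 61/7 ≈ 8.7143 and q = 61/7 ≈ 8.7143.
Δp = 8.7143 − 9 = -0.29.

-0.29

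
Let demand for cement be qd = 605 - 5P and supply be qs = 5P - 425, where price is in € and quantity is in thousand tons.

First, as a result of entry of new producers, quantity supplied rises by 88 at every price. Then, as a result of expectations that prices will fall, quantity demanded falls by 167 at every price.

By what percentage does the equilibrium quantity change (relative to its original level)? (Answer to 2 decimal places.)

-43.89

Before the shock: 605 - 5P = 5P - 425 ⇒ 1030 = 10P ⇒ P = 103, q = 90.
The new curves are qd = 438 - 5P (demand) and qs = 5P - 337 (supply).
Equate the new curves: 438 - 5P = 5P - 337, giving 775 = 10P, P = 77.5, q = 50.5.
%Δq = (50.5 − 90) / 90 × 100 = -43.89%.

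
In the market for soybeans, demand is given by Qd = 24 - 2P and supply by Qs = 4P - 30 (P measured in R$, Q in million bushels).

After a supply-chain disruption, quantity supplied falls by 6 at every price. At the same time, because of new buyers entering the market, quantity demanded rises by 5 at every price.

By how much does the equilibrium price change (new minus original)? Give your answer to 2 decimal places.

+1.83

Initially, 24 - 2P = 4P - 30, so 54 = 6P and P = 9, Q = 6.
The new curves are Qd = 29 - 2P (demand) and Qs = 4P - 36 (supply).
Setting them equal: 29 - 2P = 4P - 36 → 65 = 6P, so P = 65/6 ≈ 10.8333 and Q = 22/3 ≈ 7.3333.
ΔP = 10.8333 − 9 = +1.83.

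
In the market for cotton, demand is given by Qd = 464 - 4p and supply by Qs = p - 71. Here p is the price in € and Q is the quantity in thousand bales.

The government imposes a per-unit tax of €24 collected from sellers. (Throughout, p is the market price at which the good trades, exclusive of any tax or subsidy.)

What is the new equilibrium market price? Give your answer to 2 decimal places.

111.80

Initially, 464 - 4p = p - 71, so 535 = 5p and p = 107, Q = 36.
Since sellers keep the price net of the tax, the effective supply curve becomes Qs = p - 95.
New equilibrium: 464 - 4p = p - 95 ⇒ 559 = 5p ⇒ p = 111.8, Q = 16.8.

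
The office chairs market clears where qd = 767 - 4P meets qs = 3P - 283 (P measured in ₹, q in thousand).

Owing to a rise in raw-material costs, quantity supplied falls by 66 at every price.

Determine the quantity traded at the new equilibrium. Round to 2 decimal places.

Original equilibrium: 767 - 4P = 3P - 283 gives 1050 = 7P, so P = 150 and q = 167.
With the change applied: demand qd = 767 - 4P, supply qs = 3P - 349.
Setting them equal: 767 - 4P = 3P - 349 → 1116 = 7P, so P = 1116/7 ≈ 159.4286 and q = 905/7 ≈ 129.2857.

129.29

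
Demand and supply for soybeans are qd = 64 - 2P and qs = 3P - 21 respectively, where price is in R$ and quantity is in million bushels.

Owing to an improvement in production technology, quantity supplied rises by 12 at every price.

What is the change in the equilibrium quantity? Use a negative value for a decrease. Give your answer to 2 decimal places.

+4.80

Solve the original market: 64 - 2P = 3P - 21, hence P = 17 and q = 30.
After the shift, demand is qd = 64 - 2P and supply is qs = 3P - 9.
Clearing the new market: 64 - 2P = 3P - 9, so P = 14.6 and q = 34.8.
Δq = 34.8 − 30 = +4.80.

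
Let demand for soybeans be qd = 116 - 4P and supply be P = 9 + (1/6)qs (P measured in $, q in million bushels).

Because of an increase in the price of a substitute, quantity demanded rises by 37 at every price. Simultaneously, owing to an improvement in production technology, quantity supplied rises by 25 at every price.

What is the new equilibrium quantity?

80.2

Original equilibrium: 116 - 4P = 6P - 54 gives 170 = 10P, so P = 17 and q = 48.
After the shift, demand is qd = 153 - 4P and supply is qs = 6P - 29.
Clearing the new market: 153 - 4P = 6P - 29, so P = 18.2 and q = 80.2.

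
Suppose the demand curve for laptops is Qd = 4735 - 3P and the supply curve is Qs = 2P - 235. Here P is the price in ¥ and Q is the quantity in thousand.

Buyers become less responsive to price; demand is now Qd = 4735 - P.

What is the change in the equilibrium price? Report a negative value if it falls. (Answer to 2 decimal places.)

+662.67

Before the shock: 4735 - 3P = 2P - 235 ⇒ 4970 = 5P ⇒ P = 994, Q = 1753.
After the shift, demand is Qd = 4735 - P and supply is Qs = 2P - 235.
New equilibrium: 4735 - P = 2P - 235 ⇒ 4970 = 3P ⇒ P = 4970/3 ≈ 1656.6667, Q = 9235/3 ≈ 3078.3333.
ΔP = 1656.6667 − 994 = +662.67.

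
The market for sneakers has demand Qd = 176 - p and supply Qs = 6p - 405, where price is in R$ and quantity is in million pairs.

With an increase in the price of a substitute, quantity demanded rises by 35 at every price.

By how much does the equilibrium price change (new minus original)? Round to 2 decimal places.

Solve the original market: 176 - p = 6p - 405, hence p = 83 and Q = 93.
With the change applied: demand Qd = 211 - p, supply Qs = 6p - 405.
Clearing the new market: 211 - p = 6p - 405, so p = 88 and Q = 123.
Δp = 88 − 83 = +5.00.

+5.00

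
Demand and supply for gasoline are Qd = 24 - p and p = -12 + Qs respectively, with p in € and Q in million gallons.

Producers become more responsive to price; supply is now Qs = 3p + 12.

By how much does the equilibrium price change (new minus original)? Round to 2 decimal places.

-3.00

Original equilibrium: 24 - p = p + 12 gives 12 = 2p, so p = 6 and Q = 18.
After the shift, demand is Qd = 24 - p and supply is Qs = 3p + 12.
New equilibrium: 24 - p = 3p + 12 ⇒ 12 = 4p ⇒ p = 3, Q = 21.
Δp = 3 − 6 = -3.00.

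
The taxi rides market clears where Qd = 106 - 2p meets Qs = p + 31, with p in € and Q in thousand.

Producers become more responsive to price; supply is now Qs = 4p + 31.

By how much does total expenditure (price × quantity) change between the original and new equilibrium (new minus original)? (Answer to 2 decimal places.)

Initially, 106 - 2p = p + 31, so 75 = 3p and p = 25, Q = 56.
The new curves are Qd = 106 - 2p (demand) and Qs = 4p + 31 (supply).
Equate the new curves: 106 - 2p = 4p + 31, giving 75 = 6p, p = 12.5, Q = 81.
Expenditure moves from 25×56 = 1400 to 12.5×81 = 1012.5; change = -387.50.

-387.50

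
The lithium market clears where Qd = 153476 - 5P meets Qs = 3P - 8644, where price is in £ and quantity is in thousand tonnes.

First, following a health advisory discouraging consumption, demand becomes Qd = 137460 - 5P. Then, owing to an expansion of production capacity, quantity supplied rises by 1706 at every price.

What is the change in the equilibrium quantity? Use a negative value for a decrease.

-4939.75

Solve the original market: 153476 - 5P = 3P - 8644, hence P = 20265 and Q = 52151.
The new curves are Qd = 137460 - 5P (demand) and Qs = 3P - 6938 (supply).
Setting them equal: 137460 - 5P = 3P - 6938 → 144398 = 8P, so P = 18049.75 and Q = 47211.25.
ΔQ = 47211.25 − 52151 = -4939.75.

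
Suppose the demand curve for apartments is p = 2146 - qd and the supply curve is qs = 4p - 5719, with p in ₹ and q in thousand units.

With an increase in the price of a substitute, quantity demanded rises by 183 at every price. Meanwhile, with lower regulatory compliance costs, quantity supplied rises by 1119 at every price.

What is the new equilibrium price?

Initially, 2146 - p = 4p - 5719, so 7865 = 5p and p = 1573, q = 573.
With the change applied: demand qd = 2329 - p, supply qs = 4p - 4600.
Clearing the new market: 2329 - p = 4p - 4600, so p = 1385.8 and q = 943.2.

1385.8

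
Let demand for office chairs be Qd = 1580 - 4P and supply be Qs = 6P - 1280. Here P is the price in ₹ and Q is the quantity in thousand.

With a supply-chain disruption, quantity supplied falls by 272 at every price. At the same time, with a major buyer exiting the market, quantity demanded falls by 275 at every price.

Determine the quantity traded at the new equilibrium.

162.2

Solve the original market: 1580 - 4P = 6P - 1280, hence P = 286 and Q = 436.
After the shift, demand is Qd = 1305 - 4P and supply is Qs = 6P - 1552.
Setting them equal: 1305 - 4P = 6P - 1552 → 2857 = 10P, so P = 285.7 and Q = 162.2.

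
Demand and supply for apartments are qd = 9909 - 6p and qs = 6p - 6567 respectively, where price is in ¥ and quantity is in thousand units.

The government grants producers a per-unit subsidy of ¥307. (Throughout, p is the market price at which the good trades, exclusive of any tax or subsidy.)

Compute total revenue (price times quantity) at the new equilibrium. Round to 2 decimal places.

Original equilibrium: 9909 - 6p = 6p - 6567 gives 16476 = 12p, so p = 1373 and q = 1671.
Since sellers receive the price plus the subsidy, the effective supply curve becomes qs = 6p - 4725.
Setting them equal: 9909 - 6p = 6p - 4725 → 14634 = 12p, so p = 1219.5 and q = 2592.
New expenditure = 1219.5 × 2592 = 3160944.00.

3160944.00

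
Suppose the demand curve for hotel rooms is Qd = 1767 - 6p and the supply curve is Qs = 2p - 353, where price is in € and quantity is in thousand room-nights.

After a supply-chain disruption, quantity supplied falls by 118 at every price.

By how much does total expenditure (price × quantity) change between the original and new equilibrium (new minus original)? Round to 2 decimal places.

Original equilibrium: 1767 - 6p = 2p - 353 gives 2120 = 8p, so p = 265 and Q = 177.
With the change applied: demand Qd = 1767 - 6p, supply Qs = 2p - 471.
Setting them equal: 1767 - 6p = 2p - 471 → 2238 = 8p, so p = 279.75 and Q = 88.5.
Expenditure moves from 265×177 = 46905 to 279.75×88.5 = 24757.875; change = -22147.13.

-22147.13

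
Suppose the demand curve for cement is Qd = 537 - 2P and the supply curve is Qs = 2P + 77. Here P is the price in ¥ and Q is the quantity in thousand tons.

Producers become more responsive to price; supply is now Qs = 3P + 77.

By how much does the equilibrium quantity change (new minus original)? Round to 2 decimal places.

Original equilibrium: 537 - 2P = 2P + 77 gives 460 = 4P, so P = 115 and Q = 307.
After the shift, demand is Qd = 537 - 2P and supply is Qs = 3P + 77.
Equate the new curves: 537 - 2P = 3P + 77, giving 460 = 5P, P = 92, Q = 353.
ΔQ = 353 − 307 = +46.00.

+46.00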